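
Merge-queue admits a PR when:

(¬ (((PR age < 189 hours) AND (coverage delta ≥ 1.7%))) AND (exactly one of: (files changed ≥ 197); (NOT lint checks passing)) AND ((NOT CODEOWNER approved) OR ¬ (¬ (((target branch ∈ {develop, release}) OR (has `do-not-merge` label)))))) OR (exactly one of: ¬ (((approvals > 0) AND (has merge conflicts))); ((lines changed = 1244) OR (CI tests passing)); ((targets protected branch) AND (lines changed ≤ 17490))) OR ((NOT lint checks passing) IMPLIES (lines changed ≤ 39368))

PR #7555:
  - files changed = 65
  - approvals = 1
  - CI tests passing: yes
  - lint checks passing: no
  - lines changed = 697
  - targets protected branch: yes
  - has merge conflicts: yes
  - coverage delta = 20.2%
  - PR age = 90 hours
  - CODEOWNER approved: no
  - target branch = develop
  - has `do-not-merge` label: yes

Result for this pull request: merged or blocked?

Atomic conditions:
  PR age < 189 hours: 90 < 189 is true
  coverage delta ≥ 1.7%: 20.2 ≥ 1.7 is true
  files changed ≥ 197: 65 ≥ 197 is false
  NOT lint checks passing: no → true
  NOT CODEOWNER approved: no → true
  target branch ∈ {develop, release}: develop is in the set → true
  has `do-not-merge` label: yes → true
  approvals > 0: 1 > 0 is true
  has merge conflicts: yes → true
  lines changed = 1244: 697 == 1244 is false
  CI tests passing: yes → true
  targets protected branch: yes → true
  lines changed ≤ 17490: 697 ≤ 17490 is true
  lines changed ≤ 39368: 697 ≤ 39368 is true
Combine:
[1.1.1] true AND true = true
[1.1] NOT true = false
[1.2] exactly-one(false, true) = true
[1.3.2.1.1] true OR true = true
[1.3.2.1] NOT true = false
[1.3.2] NOT false = true
[1.3] true OR true = true
[1] false AND true AND true = false
[2.1.1] true AND true = true
[2.1] NOT true = false
[2.2] false OR true = true
[2.3] true AND true = true
[2] exactly-one(false, true, true) = false
[3] true → true = true
[root] false OR false OR true = true
Overall: true → merged

Merged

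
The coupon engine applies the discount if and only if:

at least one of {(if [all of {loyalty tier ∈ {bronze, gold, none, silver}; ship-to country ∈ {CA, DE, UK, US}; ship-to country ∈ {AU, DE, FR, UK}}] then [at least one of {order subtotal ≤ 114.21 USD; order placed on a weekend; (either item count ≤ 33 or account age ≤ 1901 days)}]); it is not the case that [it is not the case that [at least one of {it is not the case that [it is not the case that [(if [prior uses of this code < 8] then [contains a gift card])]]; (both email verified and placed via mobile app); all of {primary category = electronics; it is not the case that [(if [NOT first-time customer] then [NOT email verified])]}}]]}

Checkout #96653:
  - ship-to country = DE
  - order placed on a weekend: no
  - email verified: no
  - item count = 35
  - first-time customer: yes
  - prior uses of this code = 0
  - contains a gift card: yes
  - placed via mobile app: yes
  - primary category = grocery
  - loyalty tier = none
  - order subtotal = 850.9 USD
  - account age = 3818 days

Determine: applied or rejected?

Atomic conditions:
  loyalty tier ∈ {bronze, gold, none, silver}: none is in the set → true
  ship-to country ∈ {CA, DE, UK, US}: DE is in the set → true
  ship-to country ∈ {AU, DE, FR, UK}: DE is in the set → true
  order subtotal ≤ 114.21 USD: 850.9 ≤ 114.21 is false
  order placed on a weekend: no → false
  item count ≤ 33: 35 ≤ 33 is false
  account age ≤ 1901 days: 3818 ≤ 1901 is false
  prior uses of this code < 8: 0 < 8 is true
  contains a gift card: yes → true
  email verified: no → false
  placed via mobile app: yes → true
  primary category = electronics: grocery == electronics is false
  NOT first-time customer: yes → false
  NOT email verified: no → true
Combine:
[1.1] true AND true AND true = true
[1.2.3] false OR false = false
[1.2] false OR false OR false = false
[1] true → false = false
[2.1.1.1.1.1] true → true = true
[2.1.1.1.1] NOT true = false
[2.1.1.1] NOT false = true
[2.1.1.2] false AND true = false
[2.1.1.3.2.1] false → true (antecedent false ⇒ implication holds) = true
[2.1.1.3.2] NOT true = false
[2.1.1.3] false AND false = false
[2.1.1] true OR false OR false = true
[2.1] NOT true = false
[2] NOT false = true
[root] false OR true = true
Overall: true → applied

Applied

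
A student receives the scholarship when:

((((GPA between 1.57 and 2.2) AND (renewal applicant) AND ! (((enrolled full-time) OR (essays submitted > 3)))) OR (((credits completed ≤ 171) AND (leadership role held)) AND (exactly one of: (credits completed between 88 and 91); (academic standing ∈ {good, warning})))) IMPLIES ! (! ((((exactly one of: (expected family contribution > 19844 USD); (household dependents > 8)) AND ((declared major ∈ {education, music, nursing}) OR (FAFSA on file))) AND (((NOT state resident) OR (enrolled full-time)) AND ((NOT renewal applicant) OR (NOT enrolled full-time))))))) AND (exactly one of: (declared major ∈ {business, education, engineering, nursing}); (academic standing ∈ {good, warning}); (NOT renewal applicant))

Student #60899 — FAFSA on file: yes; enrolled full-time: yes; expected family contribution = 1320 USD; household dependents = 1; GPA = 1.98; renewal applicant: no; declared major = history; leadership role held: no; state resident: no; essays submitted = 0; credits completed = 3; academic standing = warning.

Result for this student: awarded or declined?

Atomic conditions:
  GPA between 1.57 and 2.2: 1.98 in [1.57, 2.2] is true
  renewal applicant: no → false
  enrolled full-time: yes → true
  essays submitted > 3: 0 > 3 is false
  credits completed ≤ 171: 3 ≤ 171 is true
  leadership role held: no → false
  credits completed between 88 and 91: 3 in [88, 91] is false
  academic standing ∈ {good, warning}: warning is in the set → true
  expected family contribution > 19844 USD: 1320 > 19844 is false
  household dependents > 8: 1 > 8 is false
  declared major ∈ {education, music, nursing}: history is not in the set → false
  FAFSA on file: yes → true
  NOT state resident: no → true
  NOT renewal applicant: no → true
  NOT enrolled full-time: yes → false
  declared major ∈ {business, education, engineering, nursing}: history is not in the set → false
Combine:
[1.1.1.3.1] true OR false = true
[1.1.1.3] NOT true = false
[1.1.1] true AND false AND false = false
[1.1.2.1] true AND false = false
[1.1.2.2] exactly-one(false, true) = true
[1.1.2] false AND true = false
[1.1] false OR false = false
[1.2.1.1.1.1] exactly-one(false, false) = false
[1.2.1.1.1.2] false OR true = true
[1.2.1.1.1] false AND true = false
[1.2.1.1.2.1] true OR true = true
[1.2.1.1.2.2] true OR false = true
[1.2.1.1.2] true AND true = true
[1.2.1.1] false AND true = false
[1.2.1] NOT false = true
[1.2] NOT true = false
[1] false → false (antecedent false ⇒ implication holds) = true
[2] exactly-one(false, true, true) = false
[root] true AND false = false
Overall: false → declined

Declined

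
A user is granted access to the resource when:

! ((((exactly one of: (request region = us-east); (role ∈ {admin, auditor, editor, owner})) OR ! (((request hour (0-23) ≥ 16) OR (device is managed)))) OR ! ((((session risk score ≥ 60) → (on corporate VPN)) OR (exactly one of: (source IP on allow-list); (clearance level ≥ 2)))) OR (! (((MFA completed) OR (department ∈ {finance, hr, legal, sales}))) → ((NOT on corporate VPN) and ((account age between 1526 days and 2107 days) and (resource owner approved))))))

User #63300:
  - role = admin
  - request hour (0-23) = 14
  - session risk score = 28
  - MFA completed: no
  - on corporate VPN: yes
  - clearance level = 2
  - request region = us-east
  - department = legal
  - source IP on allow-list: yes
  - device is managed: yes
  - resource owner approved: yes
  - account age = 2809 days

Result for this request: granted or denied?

Denied

Atomic conditions:
  request region = us-east: us-east == us-east is true
  role ∈ {admin, auditor, editor, owner}: admin is in the set → true
  request hour (0-23) ≥ 16: 14 ≥ 16 is false
  device is managed: yes → true
  session risk score ≥ 60: 28 ≥ 60 is false
  on corporate VPN: yes → true
  source IP on allow-list: yes → true
  clearance level ≥ 2: 2 ≥ 2 is true
  MFA completed: no → false
  department ∈ {finance, hr, legal, sales}: legal is in the set → true
  NOT on corporate VPN: yes → false
  account age between 1526 days and 2107 days: 2809 in [1526, 2107] is false
  resource owner approved: yes → true
Combine:
[1.1.1] exactly-one(true, true) = false
[1.1.2.1] false OR true = true
[1.1.2] NOT true = false
[1.1] false OR false = false
[1.2.1.1] false → true (antecedent false ⇒ implication holds) = true
[1.2.1.2] exactly-one(true, true) = false
[1.2.1] true OR false = true
[1.2] NOT true = false
[1.3.1.1] false OR true = true
[1.3.1] NOT true = false
[1.3.2.2] false AND true = false
[1.3.2] false AND false = false
[1.3] false → false (antecedent false ⇒ implication holds) = true
[1] false OR false OR true = true
[root] NOT true = false
Overall: false → denied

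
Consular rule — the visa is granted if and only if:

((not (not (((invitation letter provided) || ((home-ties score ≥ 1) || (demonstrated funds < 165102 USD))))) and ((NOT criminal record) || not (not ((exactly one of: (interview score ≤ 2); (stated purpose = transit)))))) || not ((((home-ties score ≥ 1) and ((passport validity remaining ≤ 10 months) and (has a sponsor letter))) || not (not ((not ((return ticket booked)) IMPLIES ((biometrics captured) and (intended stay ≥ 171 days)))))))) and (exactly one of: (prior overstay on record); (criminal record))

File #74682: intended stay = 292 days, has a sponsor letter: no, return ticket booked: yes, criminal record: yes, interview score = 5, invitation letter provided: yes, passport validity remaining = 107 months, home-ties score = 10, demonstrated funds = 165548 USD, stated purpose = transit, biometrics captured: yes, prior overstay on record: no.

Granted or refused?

Atomic conditions:
  invitation letter provided: yes → true
  home-ties score ≥ 1: 10 ≥ 1 is true
  demonstrated funds < 165102 USD: 165548 < 165102 is false
  NOT criminal record: yes → false
  interview score ≤ 2: 5 ≤ 2 is false
  stated purpose = transit: transit == transit is true
  passport validity remaining ≤ 10 months: 107 ≤ 10 is false
  has a sponsor letter: no → false
  return ticket booked: yes → true
  biometrics captured: yes → true
  intended stay ≥ 171 days: 292 ≥ 171 is true
  prior overstay on record: no → false
  criminal record: yes → true
Combine:
[1.1.1.1.1.2] true OR false = true
[1.1.1.1.1] true OR true = true
[1.1.1.1] NOT true = false
[1.1.1] NOT false = true
[1.1.2.2.1.1] exactly-one(false, true) = true
[1.1.2.2.1] NOT true = false
[1.1.2.2] NOT false = true
[1.1.2] false OR true = true
[1.1] true AND true = true
[1.2.1.1.2] false AND false = false
[1.2.1.1] true AND false = false
[1.2.1.2.1.1.1] NOT true = false
[1.2.1.2.1.1.2] true AND true = true
[1.2.1.2.1.1] false → true (antecedent false ⇒ implication holds) = true
[1.2.1.2.1] NOT true = false
[1.2.1.2] NOT false = true
[1.2.1] false OR true = true
[1.2] NOT true = false
[1] true OR false = true
[2] exactly-one(false, true) = true
[root] true AND true = true
Overall: true → granted

Granted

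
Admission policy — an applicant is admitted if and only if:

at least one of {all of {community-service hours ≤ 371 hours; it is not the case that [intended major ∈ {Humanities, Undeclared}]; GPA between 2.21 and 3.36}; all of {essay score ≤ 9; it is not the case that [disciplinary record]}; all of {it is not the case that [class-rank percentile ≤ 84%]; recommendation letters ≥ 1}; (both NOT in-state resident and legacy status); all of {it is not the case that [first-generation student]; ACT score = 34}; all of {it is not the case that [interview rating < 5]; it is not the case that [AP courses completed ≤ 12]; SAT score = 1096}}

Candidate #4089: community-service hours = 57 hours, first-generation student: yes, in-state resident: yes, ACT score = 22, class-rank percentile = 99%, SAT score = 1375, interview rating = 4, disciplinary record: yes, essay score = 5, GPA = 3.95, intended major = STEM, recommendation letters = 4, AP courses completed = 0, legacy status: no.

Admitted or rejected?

Atomic conditions:
  community-service hours ≤ 371 hours: 57 ≤ 371 is true
  intended major ∈ {Humanities, Undeclared}: STEM is not in the set → false
  GPA between 2.21 and 3.36: 3.95 in [2.21, 3.36] is false
  essay score ≤ 9: 5 ≤ 9 is true
  disciplinary record: yes → true
  class-rank percentile ≤ 84%: 99 ≤ 84 is false
  recommendation letters ≥ 1: 4 ≥ 1 is true
  NOT in-state resident: yes → false
  legacy status: no → false
  first-generation student: yes → true
  ACT score = 34: 22 == 34 is false
  interview rating < 5: 4 < 5 is true
  AP courses completed ≤ 12: 0 ≤ 12 is true
  SAT score = 1096: 1375 == 1096 is false
Combine:
[1.2] NOT false = true
[1] true AND true AND false = false
[2.2] NOT true = false
[2] true AND false = false
[3.1] NOT false = true
[3] true AND true = true
[4] false AND false = false
[5.1] NOT true = false
[5] false AND false = false
[6.1] NOT true = false
[6.2] NOT true = false
[6] false AND false AND false = false
[root] false OR false OR true OR false OR false OR false = true
Overall: true → admitted

Admitted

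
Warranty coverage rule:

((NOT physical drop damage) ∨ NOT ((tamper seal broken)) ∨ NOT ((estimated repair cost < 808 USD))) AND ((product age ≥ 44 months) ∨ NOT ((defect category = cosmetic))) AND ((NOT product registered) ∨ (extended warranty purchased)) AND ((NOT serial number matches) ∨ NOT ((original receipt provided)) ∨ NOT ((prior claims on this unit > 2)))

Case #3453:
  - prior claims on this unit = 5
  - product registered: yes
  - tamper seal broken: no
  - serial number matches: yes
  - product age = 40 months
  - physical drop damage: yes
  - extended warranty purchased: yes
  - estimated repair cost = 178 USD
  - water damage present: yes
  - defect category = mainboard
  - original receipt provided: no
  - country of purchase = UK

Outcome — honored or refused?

Honored

Atomic conditions:
  NOT physical drop damage: yes → false
  tamper seal broken: no → false
  estimated repair cost < 808 USD: 178 < 808 is true
  product age ≥ 44 months: 40 ≥ 44 is false
  defect category = cosmetic: mainboard == cosmetic is false
  NOT product registered: yes → false
  extended warranty purchased: yes → true
  NOT serial number matches: yes → false
  original receipt provided: no → false
  prior claims on this unit > 2: 5 > 2 is true
Combine:
[1.2] NOT false = true
[1.3] NOT true = false
[1] false OR true OR false = true
[2.2] NOT false = true
[2] false OR true = true
[3] false OR true = true
[4.2] NOT false = true
[4.3] NOT true = false
[4] false OR true OR false = true
[root] true AND true AND true AND true = true
Overall: true → honored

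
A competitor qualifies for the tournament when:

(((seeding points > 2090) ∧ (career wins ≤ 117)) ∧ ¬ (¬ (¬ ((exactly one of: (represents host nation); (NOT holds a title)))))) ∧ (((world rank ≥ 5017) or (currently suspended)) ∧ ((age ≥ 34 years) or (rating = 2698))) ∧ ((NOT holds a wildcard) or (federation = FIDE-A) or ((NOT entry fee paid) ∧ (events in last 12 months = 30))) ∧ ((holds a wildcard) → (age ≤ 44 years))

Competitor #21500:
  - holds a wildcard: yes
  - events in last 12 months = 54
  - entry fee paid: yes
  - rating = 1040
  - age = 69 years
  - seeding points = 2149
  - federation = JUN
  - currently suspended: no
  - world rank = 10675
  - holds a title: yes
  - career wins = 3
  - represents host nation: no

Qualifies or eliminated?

Eliminated

Atomic conditions:
  seeding points > 2090: 2149 > 2090 is true
  career wins ≤ 117: 3 ≤ 117 is true
  represents host nation: no → false
  NOT holds a title: yes → false
  world rank ≥ 5017: 10675 ≥ 5017 is true
  currently suspended: no → false
  age ≥ 34 years: 69 ≥ 34 is true
  rating = 2698: 1040 == 2698 is false
  NOT holds a wildcard: yes → false
  federation = FIDE-A: JUN == FIDE-A is false
  NOT entry fee paid: yes → false
  events in last 12 months = 30: 54 == 30 is false
  holds a wildcard: yes → true
  age ≤ 44 years: 69 ≤ 44 is false
Combine:
[1.1] true AND true = true
[1.2.1.1.1] exactly-one(false, false) = false
[1.2.1.1] NOT false = true
[1.2.1] NOT true = false
[1.2] NOT false = true
[1] true AND true = true
[2.1] true OR false = true
[2.2] true OR false = true
[2] true AND true = true
[3.3] false AND false = false
[3] false OR false OR false = false
[4] true → false = false
[root] true AND true AND false AND false = false
Overall: false → eliminated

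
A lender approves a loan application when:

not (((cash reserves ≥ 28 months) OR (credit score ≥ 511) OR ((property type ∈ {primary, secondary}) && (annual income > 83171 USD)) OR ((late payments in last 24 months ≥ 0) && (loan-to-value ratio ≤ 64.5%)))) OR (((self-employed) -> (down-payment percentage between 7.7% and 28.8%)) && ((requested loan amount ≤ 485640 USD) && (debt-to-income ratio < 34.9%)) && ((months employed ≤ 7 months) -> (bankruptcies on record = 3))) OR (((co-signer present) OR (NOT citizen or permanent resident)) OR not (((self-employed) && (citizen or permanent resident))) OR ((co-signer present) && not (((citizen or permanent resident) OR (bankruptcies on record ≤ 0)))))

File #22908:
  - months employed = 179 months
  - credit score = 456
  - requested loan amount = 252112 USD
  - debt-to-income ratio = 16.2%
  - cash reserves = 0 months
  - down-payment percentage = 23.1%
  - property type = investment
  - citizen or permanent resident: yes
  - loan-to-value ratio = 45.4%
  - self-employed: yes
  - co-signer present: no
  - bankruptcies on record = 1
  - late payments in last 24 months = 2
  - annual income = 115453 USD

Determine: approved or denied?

Approved

Atomic conditions:
  cash reserves ≥ 28 months: 0 ≥ 28 is false
  credit score ≥ 511: 456 ≥ 511 is false
  property type ∈ {primary, secondary}: investment is not in the set → false
  annual income > 83171 USD: 115453 > 83171 is true
  late payments in last 24 months ≥ 0: 2 ≥ 0 is true
  loan-to-value ratio ≤ 64.5%: 45.4 ≤ 64.5 is true
  self-employed: yes → true
  down-payment percentage between 7.7% and 28.8%: 23.1 in [7.7, 28.8] is true
  requested loan amount ≤ 485640 USD: 252112 ≤ 485640 is true
  debt-to-income ratio < 34.9%: 16.2 < 34.9 is true
  months employed ≤ 7 months: 179 ≤ 7 is false
  bankruptcies on record = 3: 1 == 3 is false
  co-signer present: no → false
  NOT citizen or permanent resident: yes → false
  citizen or permanent resident: yes → true
  bankruptcies on record ≤ 0: 1 ≤ 0 is false
Combine:
[1.1.3] false AND true = false
[1.1.4] true AND true = true
[1.1] false OR false OR false OR true = true
[1] NOT true = false
[2.1] true → true = true
[2.2] true AND true = true
[2.3] false → false (antecedent false ⇒ implication holds) = true
[2] true AND true AND true = true
[3.1] false OR false = false
[3.2.1] true AND true = true
[3.2] NOT true = false
[3.3.2.1] true OR false = true
[3.3.2] NOT true = false
[3.3] false AND false = false
[3] false OR false OR false = false
[root] false OR true OR false = true
Overall: true → approved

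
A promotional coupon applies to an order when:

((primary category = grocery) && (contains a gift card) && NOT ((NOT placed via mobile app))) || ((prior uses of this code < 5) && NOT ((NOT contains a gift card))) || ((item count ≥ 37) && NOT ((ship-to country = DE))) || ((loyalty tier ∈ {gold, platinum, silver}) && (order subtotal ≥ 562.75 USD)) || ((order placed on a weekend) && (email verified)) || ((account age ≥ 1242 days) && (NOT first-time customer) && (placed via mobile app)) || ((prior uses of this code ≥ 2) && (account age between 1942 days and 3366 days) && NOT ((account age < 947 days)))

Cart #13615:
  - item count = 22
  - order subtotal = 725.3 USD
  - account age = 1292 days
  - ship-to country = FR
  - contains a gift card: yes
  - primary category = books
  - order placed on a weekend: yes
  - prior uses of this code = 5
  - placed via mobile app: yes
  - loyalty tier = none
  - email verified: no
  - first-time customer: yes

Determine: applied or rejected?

Rejected

Atomic conditions:
  primary category = grocery: books == grocery is false
  contains a gift card: yes → true
  NOT placed via mobile app: yes → false
  prior uses of this code < 5: 5 < 5 is false
  NOT contains a gift card: yes → false
  item count ≥ 37: 22 ≥ 37 is false
  ship-to country = DE: FR == DE is false
  loyalty tier ∈ {gold, platinum, silver}: none is not in the set → false
  order subtotal ≥ 562.75 USD: 725.3 ≥ 562.75 is true
  order placed on a weekend: yes → true
  email verified: no → false
  account age ≥ 1242 days: 1292 ≥ 1242 is true
  NOT first-time customer: yes → false
  placed via mobile app: yes → true
  prior uses of this code ≥ 2: 5 ≥ 2 is true
  account age between 1942 days and 3366 days: 1292 in [1942, 3366] is false
  account age < 947 days: 1292 < 947 is false
Combine:
[1.3] NOT false = true
[1] false AND true AND true = false
[2.2] NOT false = true
[2] false AND true = false
[3.2] NOT false = true
[3] false AND true = false
[4] false AND true = false
[5] true AND false = false
[6] true AND false AND true = false
[7.3] NOT false = true
[7] true AND false AND true = false
[root] false OR false OR false OR false OR false OR false OR false = false
Overall: false → rejected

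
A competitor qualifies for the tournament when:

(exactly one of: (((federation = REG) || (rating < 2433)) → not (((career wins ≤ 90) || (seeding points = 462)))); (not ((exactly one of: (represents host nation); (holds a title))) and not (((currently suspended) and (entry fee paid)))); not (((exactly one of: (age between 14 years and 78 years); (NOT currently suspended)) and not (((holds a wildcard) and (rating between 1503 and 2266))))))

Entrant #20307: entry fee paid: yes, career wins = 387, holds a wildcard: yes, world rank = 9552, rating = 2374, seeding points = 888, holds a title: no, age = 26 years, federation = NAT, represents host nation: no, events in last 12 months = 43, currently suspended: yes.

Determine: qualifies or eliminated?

Qualifies

Atomic conditions:
  federation = REG: NAT == REG is false
  rating < 2433: 2374 < 2433 is true
  career wins ≤ 90: 387 ≤ 90 is false
  seeding points = 462: 888 == 462 is false
  represents host nation: no → false
  holds a title: no → false
  currently suspended: yes → true
  entry fee paid: yes → true
  age between 14 years and 78 years: 26 in [14, 78] is true
  NOT currently suspended: yes → false
  holds a wildcard: yes → true
  rating between 1503 and 2266: 2374 in [1503, 2266] is false
Combine:
[1.1] false OR true = true
[1.2.1] false OR false = false
[1.2] NOT false = true
[1] true → true = true
[2.1.1] exactly-one(false, false) = false
[2.1] NOT false = true
[2.2.1] true AND true = true
[2.2] NOT true = false
[2] true AND false = false
[3.1.1] exactly-one(true, false) = true
[3.1.2.1] true AND false = false
[3.1.2] NOT false = true
[3.1] true AND true = true
[3] NOT true = false
[root] exactly-one(true, false, false) = true
Overall: true → qualifies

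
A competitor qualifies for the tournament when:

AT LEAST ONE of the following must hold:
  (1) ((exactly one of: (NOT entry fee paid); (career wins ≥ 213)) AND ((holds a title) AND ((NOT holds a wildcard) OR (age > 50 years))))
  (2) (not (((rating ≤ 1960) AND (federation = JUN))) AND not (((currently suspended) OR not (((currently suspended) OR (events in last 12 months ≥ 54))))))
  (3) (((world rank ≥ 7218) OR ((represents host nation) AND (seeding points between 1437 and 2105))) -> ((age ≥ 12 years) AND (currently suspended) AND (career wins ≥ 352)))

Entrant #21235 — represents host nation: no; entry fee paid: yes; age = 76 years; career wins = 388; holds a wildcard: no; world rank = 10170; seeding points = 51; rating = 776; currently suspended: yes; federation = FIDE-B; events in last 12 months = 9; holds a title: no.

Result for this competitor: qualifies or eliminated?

Atomic conditions:
  NOT entry fee paid: yes → false
  career wins ≥ 213: 388 ≥ 213 is true
  holds a title: no → false
  NOT holds a wildcard: no → true
  age > 50 years: 76 > 50 is true
  rating ≤ 1960: 776 ≤ 1960 is true
  federation = JUN: FIDE-B == JUN is false
  currently suspended: yes → true
  events in last 12 months ≥ 54: 9 ≥ 54 is false
  world rank ≥ 7218: 10170 ≥ 7218 is true
  represents host nation: no → false
  seeding points between 1437 and 2105: 51 in [1437, 2105] is false
  age ≥ 12 years: 76 ≥ 12 is true
  career wins ≥ 352: 388 ≥ 352 is true
Combine:
[1.1] exactly-one(false, true) = true
[1.2.2] true OR true = true
[1.2] false AND true = false
[1] true AND false = false
[2.1.1] true AND false = false
[2.1] NOT false = true
[2.2.1.2.1] true OR false = true
[2.2.1.2] NOT true = false
[2.2.1] true OR false = true
[2.2] NOT true = false
[2] true AND false = false
[3.1.2] false AND false = false
[3.1] true OR false = true
[3.2] true AND true AND true = true
[3] true → true = true
[root] false OR false OR true = true
Overall: true → qualifies

Qualifies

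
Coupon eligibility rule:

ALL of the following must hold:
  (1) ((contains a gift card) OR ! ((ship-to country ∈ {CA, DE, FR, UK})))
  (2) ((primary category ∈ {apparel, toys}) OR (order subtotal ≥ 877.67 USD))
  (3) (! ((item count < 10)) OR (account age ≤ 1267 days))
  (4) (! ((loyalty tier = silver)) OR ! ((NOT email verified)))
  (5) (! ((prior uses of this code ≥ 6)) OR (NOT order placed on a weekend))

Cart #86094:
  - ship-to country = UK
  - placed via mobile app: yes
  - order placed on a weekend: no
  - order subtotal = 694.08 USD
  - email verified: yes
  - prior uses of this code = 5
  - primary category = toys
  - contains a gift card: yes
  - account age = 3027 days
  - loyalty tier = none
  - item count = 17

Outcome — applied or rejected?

Applied

Atomic conditions:
  contains a gift card: yes → true
  ship-to country ∈ {CA, DE, FR, UK}: UK is in the set → true
  primary category ∈ {apparel, toys}: toys is in the set → true
  order subtotal ≥ 877.67 USD: 694.08 ≥ 877.67 is false
  item count < 10: 17 < 10 is false
  account age ≤ 1267 days: 3027 ≤ 1267 is false
  loyalty tier = silver: none == silver is false
  NOT email verified: yes → false
  prior uses of this code ≥ 6: 5 ≥ 6 is false
  NOT order placed on a weekend: no → true
Combine:
[1.2] NOT true = false
[1] true OR false = true
[2] true OR false = true
[3.1] NOT false = true
[3] true OR false = true
[4.1] NOT false = true
[4.2] NOT false = true
[4] true OR true = true
[5.1] NOT false = true
[5] true OR true = true
[root] true AND true AND true AND true AND true = true
Overall: true → applied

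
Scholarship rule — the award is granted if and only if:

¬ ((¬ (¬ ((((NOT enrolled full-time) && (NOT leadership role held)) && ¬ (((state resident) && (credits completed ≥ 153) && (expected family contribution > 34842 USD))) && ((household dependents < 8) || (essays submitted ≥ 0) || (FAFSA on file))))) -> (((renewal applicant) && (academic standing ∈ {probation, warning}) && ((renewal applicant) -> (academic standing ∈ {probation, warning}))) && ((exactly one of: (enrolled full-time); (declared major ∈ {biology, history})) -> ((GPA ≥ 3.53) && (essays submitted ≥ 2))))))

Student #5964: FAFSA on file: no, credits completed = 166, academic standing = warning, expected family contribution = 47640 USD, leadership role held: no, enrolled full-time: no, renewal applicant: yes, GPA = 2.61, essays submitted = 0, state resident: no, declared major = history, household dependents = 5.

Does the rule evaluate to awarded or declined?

Atomic conditions:
  NOT enrolled full-time: no → true
  NOT leadership role held: no → true
  state resident: no → false
  credits completed ≥ 153: 166 ≥ 153 is true
  expected family contribution > 34842 USD: 47640 > 34842 is true
  household dependents < 8: 5 < 8 is true
  essays submitted ≥ 0: 0 ≥ 0 is true
  FAFSA on file: no → false
  renewal applicant: yes → true
  academic standing ∈ {probation, warning}: warning is in the set → true
  enrolled full-time: no → false
  declared major ∈ {biology, history}: history is in the set → true
  GPA ≥ 3.53: 2.61 ≥ 3.53 is false
  essays submitted ≥ 2: 0 ≥ 2 is false
Combine:
[1.1.1.1.1] true AND true = true
[1.1.1.1.2.1] false AND true AND true = false
[1.1.1.1.2] NOT false = true
[1.1.1.1.3] true OR true OR false = true
[1.1.1.1] true AND true AND true = true
[1.1.1] NOT true = false
[1.1] NOT false = true
[1.2.1.3] true → true = true
[1.2.1] true AND true AND true = true
[1.2.2.1] exactly-one(false, true) = true
[1.2.2.2] false AND false = false
[1.2.2] true → false = false
[1.2] true AND false = false
[1] true → false = false
[root] NOT false = true
Overall: true → awarded

Awarded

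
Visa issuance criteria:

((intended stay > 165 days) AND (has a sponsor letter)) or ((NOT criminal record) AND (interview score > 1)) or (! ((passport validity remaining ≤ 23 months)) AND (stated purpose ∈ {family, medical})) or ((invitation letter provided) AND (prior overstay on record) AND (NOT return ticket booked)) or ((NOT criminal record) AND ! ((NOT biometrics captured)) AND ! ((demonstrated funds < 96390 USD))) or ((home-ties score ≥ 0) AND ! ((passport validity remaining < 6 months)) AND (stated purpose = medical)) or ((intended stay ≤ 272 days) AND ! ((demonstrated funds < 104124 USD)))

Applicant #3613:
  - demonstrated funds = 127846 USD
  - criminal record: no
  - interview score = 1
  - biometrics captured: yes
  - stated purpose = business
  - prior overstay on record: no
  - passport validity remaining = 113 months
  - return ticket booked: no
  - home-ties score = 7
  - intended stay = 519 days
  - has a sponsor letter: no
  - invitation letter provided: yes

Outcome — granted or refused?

Atomic conditions:
  intended stay > 165 days: 519 > 165 is true
  has a sponsor letter: no → false
  NOT criminal record: no → true
  interview score > 1: 1 > 1 is false
  passport validity remaining ≤ 23 months: 113 ≤ 23 is false
  stated purpose ∈ {family, medical}: business is not in the set → false
  invitation letter provided: yes → true
  prior overstay on record: no → false
  NOT return ticket booked: no → true
  NOT biometrics captured: yes → false
  demonstrated funds < 96390 USD: 127846 < 96390 is false
  home-ties score ≥ 0: 7 ≥ 0 is true
  passport validity remaining < 6 months: 113 < 6 is false
  stated purpose = medical: business == medical is false
  intended stay ≤ 272 days: 519 ≤ 272 is false
  demonstrated funds < 104124 USD: 127846 < 104124 is false
Combine:
[1] true AND false = false
[2] true AND false = false
[3.1] NOT false = true
[3] true AND false = false
[4] true AND false AND true = false
[5.2] NOT false = true
[5.3] NOT false = true
[5] true AND true AND true = true
[6.2] NOT false = true
[6] true AND true AND false = false
[7.2] NOT false = true
[7] false AND true = false
[root] false OR false OR false OR false OR true OR false OR false = true
Overall: true → granted

Granted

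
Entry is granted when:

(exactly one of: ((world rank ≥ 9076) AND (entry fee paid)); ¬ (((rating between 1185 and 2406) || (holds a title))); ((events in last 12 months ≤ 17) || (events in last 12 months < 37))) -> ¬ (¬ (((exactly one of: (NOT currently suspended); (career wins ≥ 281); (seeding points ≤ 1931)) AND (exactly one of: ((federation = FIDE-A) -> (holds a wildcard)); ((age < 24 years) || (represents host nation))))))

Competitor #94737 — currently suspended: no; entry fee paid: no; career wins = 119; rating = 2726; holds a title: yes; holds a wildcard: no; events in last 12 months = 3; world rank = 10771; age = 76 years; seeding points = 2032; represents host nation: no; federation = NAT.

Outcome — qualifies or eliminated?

Atomic conditions:
  world rank ≥ 9076: 10771 ≥ 9076 is true
  entry fee paid: no → false
  rating between 1185 and 2406: 2726 in [1185, 2406] is false
  holds a title: yes → true
  events in last 12 months ≤ 17: 3 ≤ 17 is true
  events in last 12 months < 37: 3 < 37 is true
  NOT currently suspended: no → true
  career wins ≥ 281: 119 ≥ 281 is false
  seeding points ≤ 1931: 2032 ≤ 1931 is false
  federation = FIDE-A: NAT == FIDE-A is false
  holds a wildcard: no → false
  age < 24 years: 76 < 24 is false
  represents host nation: no → false
Combine:
[1.1] true AND false = false
[1.2.1] false OR true = true
[1.2] NOT true = false
[1.3] true OR true = true
[1] exactly-one(false, false, true) = true
[2.1.1.1] exactly-one(true, false, false) = true
[2.1.1.2.1] false → false (antecedent false ⇒ implication holds) = true
[2.1.1.2.2] false OR false = false
[2.1.1.2] exactly-one(true, false) = true
[2.1.1] true AND true = true
[2.1] NOT true = false
[2] NOT false = true
[root] true → true = true
Overall: true → qualifies

Qualifies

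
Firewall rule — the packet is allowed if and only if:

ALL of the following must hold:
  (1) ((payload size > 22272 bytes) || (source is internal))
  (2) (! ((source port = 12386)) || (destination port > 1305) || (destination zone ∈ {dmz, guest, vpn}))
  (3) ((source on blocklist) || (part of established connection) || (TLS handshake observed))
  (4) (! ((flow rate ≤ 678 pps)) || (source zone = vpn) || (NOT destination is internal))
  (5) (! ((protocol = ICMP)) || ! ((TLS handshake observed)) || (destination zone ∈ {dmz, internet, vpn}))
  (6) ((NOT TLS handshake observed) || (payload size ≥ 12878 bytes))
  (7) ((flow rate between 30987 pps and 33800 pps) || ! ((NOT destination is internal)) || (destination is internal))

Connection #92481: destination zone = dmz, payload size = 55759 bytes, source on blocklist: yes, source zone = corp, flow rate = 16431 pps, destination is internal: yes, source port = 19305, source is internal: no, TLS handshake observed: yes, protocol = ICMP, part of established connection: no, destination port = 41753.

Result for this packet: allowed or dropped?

Atomic conditions:
  payload size > 22272 bytes: 55759 > 22272 is true
  source is internal: no → false
  source port = 12386: 19305 == 12386 is false
  destination port > 1305: 41753 > 1305 is true
  destination zone ∈ {dmz, guest, vpn}: dmz is in the set → true
  source on blocklist: yes → true
  part of established connection: no → false
  TLS handshake observed: yes → true
  flow rate ≤ 678 pps: 16431 ≤ 678 is false
  source zone = vpn: corp == vpn is false
  NOT destination is internal: yes → false
  protocol = ICMP: ICMP == ICMP is true
  destination zone ∈ {dmz, internet, vpn}: dmz is in the set → true
  NOT TLS handshake observed: yes → false
  payload size ≥ 12878 bytes: 55759 ≥ 12878 is true
  flow rate between 30987 pps and 33800 pps: 16431 in [30987, 33800] is false
  destination is internal: yes → true
Combine:
[1] true OR false = true
[2.1] NOT false = true
[2] true OR true OR true = true
[3] true OR false OR true = true
[4.1] NOT false = true
[4] true OR false OR false = true
[5.1] NOT true = false
[5.2] NOT true = false
[5] false OR false OR true = true
[6] false OR true = true
[7.2] NOT false = true
[7] false OR true OR true = true
[root] true AND true AND true AND true AND true AND true AND true = true
Overall: true → allowed

Allowed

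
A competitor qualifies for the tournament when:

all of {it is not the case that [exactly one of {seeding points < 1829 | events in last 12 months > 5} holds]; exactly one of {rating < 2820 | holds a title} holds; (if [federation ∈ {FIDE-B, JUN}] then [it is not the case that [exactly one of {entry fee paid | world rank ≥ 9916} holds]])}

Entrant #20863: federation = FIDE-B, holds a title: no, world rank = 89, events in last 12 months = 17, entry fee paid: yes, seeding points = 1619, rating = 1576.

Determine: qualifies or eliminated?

Atomic conditions:
  seeding points < 1829: 1619 < 1829 is true
  events in last 12 months > 5: 17 > 5 is true
  rating < 2820: 1576 < 2820 is true
  holds a title: no → false
  federation ∈ {FIDE-B, JUN}: FIDE-B is in the set → true
  entry fee paid: yes → true
  world rank ≥ 9916: 89 ≥ 9916 is false
Combine:
[1.1] exactly-one(true, true) = false
[1] NOT false = true
[2] exactly-one(true, false) = true
[3.2.1] exactly-one(true, false) = true
[3.2] NOT true = false
[3] true → false = false
[root] true AND true AND false = false
Overall: false → eliminated

Eliminated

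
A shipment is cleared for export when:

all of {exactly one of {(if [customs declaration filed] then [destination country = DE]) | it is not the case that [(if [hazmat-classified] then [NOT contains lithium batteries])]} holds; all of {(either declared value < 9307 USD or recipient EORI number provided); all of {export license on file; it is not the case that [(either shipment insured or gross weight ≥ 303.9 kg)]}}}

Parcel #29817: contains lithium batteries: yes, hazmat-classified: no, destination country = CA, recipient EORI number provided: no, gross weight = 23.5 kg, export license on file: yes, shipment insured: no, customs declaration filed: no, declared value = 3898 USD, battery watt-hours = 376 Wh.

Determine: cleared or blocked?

Cleared

Atomic conditions:
  customs declaration filed: no → false
  destination country = DE: CA == DE is false
  hazmat-classified: no → false
  NOT contains lithium batteries: yes → false
  declared value < 9307 USD: 3898 < 9307 is true
  recipient EORI number provided: no → false
  export license on file: yes → true
  shipment insured: no → false
  gross weight ≥ 303.9 kg: 23.5 ≥ 303.9 is false
Combine:
[1.1] false → false (antecedent false ⇒ implication holds) = true
[1.2.1] false → false (antecedent false ⇒ implication holds) = true
[1.2] NOT true = false
[1] exactly-one(true, false) = true
[2.1] true OR false = true
[2.2.2.1] false OR false = false
[2.2.2] NOT false = true
[2.2] true AND true = true
[2] true AND true = true
[root] true AND true = true
Overall: true → cleared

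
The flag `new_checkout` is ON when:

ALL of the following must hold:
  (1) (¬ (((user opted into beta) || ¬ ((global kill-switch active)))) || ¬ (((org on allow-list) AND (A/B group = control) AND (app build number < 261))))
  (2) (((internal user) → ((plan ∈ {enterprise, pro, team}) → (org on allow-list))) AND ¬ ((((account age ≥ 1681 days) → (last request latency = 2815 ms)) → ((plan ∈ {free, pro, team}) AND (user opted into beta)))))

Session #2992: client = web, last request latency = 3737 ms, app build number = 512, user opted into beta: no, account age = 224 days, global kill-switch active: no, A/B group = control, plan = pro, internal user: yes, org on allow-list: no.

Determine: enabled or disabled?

Disabled

Atomic conditions:
  user opted into beta: no → false
  global kill-switch active: no → false
  org on allow-list: no → false
  A/B group = control: control == control is true
  app build number < 261: 512 < 261 is false
  internal user: yes → true
  plan ∈ {enterprise, pro, team}: pro is in the set → true
  account age ≥ 1681 days: 224 ≥ 1681 is false
  last request latency = 2815 ms: 3737 == 2815 is false
  plan ∈ {free, pro, team}: pro is in the set → true
Combine:
[1.1.1.2] NOT false = true
[1.1.1] false OR true = true
[1.1] NOT true = false
[1.2.1] false AND true AND false = false
[1.2] NOT false = true
[1] false OR true = true
[2.1.2] true → false = false
[2.1] true → false = false
[2.2.1.1] false → false (antecedent false ⇒ implication holds) = true
[2.2.1.2] true AND false = false
[2.2.1] true → false = false
[2.2] NOT false = true
[2] false AND true = false
[root] true AND false = false
Overall: false → disabled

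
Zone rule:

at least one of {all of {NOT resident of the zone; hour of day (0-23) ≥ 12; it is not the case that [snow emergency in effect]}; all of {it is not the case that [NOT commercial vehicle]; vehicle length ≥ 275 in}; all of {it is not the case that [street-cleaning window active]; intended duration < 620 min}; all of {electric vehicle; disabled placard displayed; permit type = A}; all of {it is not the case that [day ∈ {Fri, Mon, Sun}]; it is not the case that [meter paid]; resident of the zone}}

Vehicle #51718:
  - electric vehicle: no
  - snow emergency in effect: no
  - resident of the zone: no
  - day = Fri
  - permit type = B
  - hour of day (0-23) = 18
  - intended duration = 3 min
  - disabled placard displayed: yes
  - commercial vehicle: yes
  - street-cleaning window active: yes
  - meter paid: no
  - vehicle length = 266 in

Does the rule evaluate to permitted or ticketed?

Atomic conditions:
  NOT resident of the zone: no → true
  hour of day (0-23) ≥ 12: 18 ≥ 12 is true
  snow emergency in effect: no → false
  NOT commercial vehicle: yes → false
  vehicle length ≥ 275 in: 266 ≥ 275 is false
  street-cleaning window active: yes → true
  intended duration < 620 min: 3 < 620 is true
  electric vehicle: no → false
  disabled placard displayed: yes → true
  permit type = A: B == A is false
  day ∈ {Fri, Mon, Sun}: Fri is in the set → true
  meter paid: no → false
  resident of the zone: no → false
Combine:
[1.3] NOT false = true
[1] true AND true AND true = true
[2.1] NOT false = true
[2] true AND false = false
[3.1] NOT true = false
[3] false AND true = false
[4] false AND true AND false = false
[5.1] NOT true = false
[5.2] NOT false = true
[5] false AND true AND false = false
[root] true OR false OR false OR false OR false = true
Overall: true → permitted

Permitted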